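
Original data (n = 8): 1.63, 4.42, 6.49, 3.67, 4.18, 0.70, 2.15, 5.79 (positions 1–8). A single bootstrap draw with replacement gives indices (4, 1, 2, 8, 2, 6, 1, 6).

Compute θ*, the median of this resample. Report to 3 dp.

θ* = 2.650

Resample values: 3.67, 1.63, 4.42, 5.79, 4.42, 0.70, 1.63, 0.70.
Sorted: 0.70, 0.70, 1.63, 1.63, 3.67, 4.42, 4.42, 5.79
Median = average of the two middle values = 2.650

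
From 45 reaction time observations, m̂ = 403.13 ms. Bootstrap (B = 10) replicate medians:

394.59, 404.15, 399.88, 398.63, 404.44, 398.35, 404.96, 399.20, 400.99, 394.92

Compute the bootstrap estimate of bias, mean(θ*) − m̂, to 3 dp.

mean(θ*) = (394.59 + 404.15 + 399.88 + 398.63 + 404.44 + 398.35 + 404.96 + 399.20 + 400.99 + 394.92) / 10 = 400.0110
bias = 400.0110 − 403.13

bias = −3.119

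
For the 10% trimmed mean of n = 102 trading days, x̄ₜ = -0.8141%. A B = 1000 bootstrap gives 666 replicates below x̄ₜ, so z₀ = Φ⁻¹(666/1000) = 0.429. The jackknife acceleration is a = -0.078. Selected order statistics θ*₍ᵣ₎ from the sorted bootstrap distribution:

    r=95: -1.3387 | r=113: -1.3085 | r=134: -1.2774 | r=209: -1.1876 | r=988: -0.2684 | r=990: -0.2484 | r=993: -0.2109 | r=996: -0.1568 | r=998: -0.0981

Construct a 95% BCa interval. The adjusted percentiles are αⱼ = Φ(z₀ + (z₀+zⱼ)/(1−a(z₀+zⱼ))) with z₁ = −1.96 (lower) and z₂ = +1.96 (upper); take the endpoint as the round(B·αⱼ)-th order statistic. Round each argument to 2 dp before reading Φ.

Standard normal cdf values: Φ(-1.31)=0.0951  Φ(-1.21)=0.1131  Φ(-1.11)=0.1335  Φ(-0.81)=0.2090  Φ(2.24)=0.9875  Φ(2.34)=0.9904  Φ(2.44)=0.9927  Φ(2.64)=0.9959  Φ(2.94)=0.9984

Lower: z₀ + z₁ = 0.429 + (-1.960) = -1.531; 1 − a(z₀+z₁) = 1 − (-0.078)(-1.531) = 0.8806; argument = 0.429 + (-1.531)/0.8806 = -1.3096 → -1.31.
α₁ = Φ(-1.31) = 0.0951; rank = round(1000 × 0.0951) = 95; θ*₍95₎ = -1.3387.
Upper: z₀ + z₂ = 2.389; 1 − a(z₀+z₂) = 1.1863; argument = 2.4428 → 2.44; α₂ = 0.9927; rank = 993; θ*₍993₎ = -0.2109.

(-1.3387, -0.2109)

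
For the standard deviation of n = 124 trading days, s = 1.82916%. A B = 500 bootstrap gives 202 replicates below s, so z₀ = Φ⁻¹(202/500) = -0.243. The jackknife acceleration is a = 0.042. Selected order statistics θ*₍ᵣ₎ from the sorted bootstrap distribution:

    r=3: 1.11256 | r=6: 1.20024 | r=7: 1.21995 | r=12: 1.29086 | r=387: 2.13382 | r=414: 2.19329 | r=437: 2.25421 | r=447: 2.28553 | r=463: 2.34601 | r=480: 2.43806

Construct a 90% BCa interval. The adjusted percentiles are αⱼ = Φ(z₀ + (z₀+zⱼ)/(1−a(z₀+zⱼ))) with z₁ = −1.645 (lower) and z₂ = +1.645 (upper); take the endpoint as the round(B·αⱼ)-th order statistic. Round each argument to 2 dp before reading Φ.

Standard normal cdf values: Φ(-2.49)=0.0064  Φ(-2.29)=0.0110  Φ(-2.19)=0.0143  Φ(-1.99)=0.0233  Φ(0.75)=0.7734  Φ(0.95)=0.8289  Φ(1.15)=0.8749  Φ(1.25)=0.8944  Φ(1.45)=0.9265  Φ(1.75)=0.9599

(1.29086, 2.28553)

Lower: z₀ + z₁ = -0.243 + (-1.645) = -1.888; 1 − a(z₀+z₁) = 1 − (0.042)(-1.888) = 1.0793; argument = -0.243 + (-1.888)/1.0793 = -1.9923 → -1.99.
α₁ = Φ(-1.99) = 0.0233; rank = round(500 × 0.0233) = 12; θ*₍12₎ = 1.29086.
Upper: z₀ + z₂ = 1.402; 1 − a(z₀+z₂) = 0.9411; argument = 1.2467 → 1.25; α₂ = 0.8944; rank = 447; θ*₍447₎ = 2.28553.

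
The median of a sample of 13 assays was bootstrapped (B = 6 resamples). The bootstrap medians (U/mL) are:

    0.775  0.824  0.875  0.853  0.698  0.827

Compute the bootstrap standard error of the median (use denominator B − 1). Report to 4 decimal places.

Bootstrap SE is the standard deviation of the 6 replicate medians.
Mean of replicates: (0.775 + 0.824 + 0.875 + 0.853 + 0.698 + 0.827) / 6 = 4.85200 / 6 = 0.80867
Sum of squared deviations: (−0.03367)² + (+0.01533)² + (+0.06633)² + (+0.04433)² + (−0.11067)² + (+0.01833)² = 0.02032
Variance = 0.02032 / 5 = 0.00406
SE* = √0.00406

SE* = 0.0637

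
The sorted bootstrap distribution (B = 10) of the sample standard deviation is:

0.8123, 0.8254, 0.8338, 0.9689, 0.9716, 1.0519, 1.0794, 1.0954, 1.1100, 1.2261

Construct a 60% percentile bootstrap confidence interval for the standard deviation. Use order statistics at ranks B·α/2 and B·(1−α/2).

α = 0.40; lower rank = 10 × 0.200 = 2; upper rank = 10 × 0.800 = 8.
The 2nd smallest replicate is 0.8254; the 8th is 1.0954.

(0.8254, 1.0954)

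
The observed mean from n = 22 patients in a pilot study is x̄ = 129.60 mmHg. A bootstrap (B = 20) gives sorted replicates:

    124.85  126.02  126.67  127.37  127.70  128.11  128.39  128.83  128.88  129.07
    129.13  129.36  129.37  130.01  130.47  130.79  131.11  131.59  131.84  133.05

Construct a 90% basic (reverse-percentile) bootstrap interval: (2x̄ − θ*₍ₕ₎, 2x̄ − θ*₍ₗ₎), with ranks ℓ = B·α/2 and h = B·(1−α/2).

Percentile endpoints at ranks 1 and 19: θ*₍1₎ = 124.85, θ*₍19₎ = 131.84.
Basic interval reflects these around x̄:
  lower = 2 × 129.60 − 131.84 = 127.36
  upper = 2 × 129.60 − 124.85 = 134.35

(127.36, 134.35)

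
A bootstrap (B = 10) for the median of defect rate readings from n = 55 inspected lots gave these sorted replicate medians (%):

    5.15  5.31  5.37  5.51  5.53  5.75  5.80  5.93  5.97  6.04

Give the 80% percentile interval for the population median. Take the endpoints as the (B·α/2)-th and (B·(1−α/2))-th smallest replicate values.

α = 0.20; lower rank = 10 × 0.100 = 1; upper rank = 10 × 0.900 = 9.
The 1st smallest replicate is 5.15; the 9th is 5.97.

(5.15, 5.97)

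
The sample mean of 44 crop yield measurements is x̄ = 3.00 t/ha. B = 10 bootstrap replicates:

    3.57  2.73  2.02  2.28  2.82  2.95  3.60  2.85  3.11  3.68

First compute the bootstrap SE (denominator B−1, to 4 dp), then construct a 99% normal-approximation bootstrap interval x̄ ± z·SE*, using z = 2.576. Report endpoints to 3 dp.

Mean of replicates = 2.9610; sum of squared deviations = 2.7533; SE* = √(2.7533/9) = 0.5531
Margin = 2.576 × 0.5531 = 1.4248
Interval: 3.00 ± 1.4248

(1.575, 4.425)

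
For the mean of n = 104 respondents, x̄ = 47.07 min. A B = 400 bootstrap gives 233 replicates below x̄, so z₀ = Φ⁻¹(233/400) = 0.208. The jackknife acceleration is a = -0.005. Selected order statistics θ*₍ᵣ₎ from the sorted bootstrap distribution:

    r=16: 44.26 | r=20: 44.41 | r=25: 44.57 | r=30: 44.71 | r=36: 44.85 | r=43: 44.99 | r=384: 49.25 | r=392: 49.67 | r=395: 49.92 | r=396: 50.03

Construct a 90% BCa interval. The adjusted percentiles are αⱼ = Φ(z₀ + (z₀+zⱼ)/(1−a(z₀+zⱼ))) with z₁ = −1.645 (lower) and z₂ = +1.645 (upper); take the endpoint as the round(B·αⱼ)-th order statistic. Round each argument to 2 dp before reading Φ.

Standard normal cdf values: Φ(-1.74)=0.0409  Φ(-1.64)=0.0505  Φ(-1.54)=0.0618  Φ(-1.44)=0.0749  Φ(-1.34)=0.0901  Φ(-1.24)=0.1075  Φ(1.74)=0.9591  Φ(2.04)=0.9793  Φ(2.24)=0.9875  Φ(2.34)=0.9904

(44.99, 49.67)

Lower: z₀ + z₁ = 0.208 + (-1.645) = -1.437; 1 − a(z₀+z₁) = 1 − (-0.005)(-1.437) = 0.9928; argument = 0.208 + (-1.437)/0.9928 = -1.2394 → -1.24.
α₁ = Φ(-1.24) = 0.1075; rank = round(400 × 0.1075) = 43; θ*₍43₎ = 44.99.
Upper: z₀ + z₂ = 1.853; 1 − a(z₀+z₂) = 1.0093; argument = 2.0440 → 2.04; α₂ = 0.9793; rank = 392; θ*₍392₎ = 49.67.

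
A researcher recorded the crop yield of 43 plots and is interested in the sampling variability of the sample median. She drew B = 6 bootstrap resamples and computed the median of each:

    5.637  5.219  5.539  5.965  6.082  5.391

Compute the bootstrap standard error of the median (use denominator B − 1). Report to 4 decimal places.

Bootstrap SE is the standard deviation of the 6 replicate medians.
Mean of replicates: (5.637 + 5.219 + 5.539 + 5.965 + 6.082 + 5.391) / 6 = 33.83300 / 6 = 5.63883
Sum of squared deviations: (−0.00183)² + (−0.41983)² + (−0.09983)² + (+0.32617)² + (+0.44317)² + (−0.24783)² = 0.55043
Variance = 0.55043 / 5 = 0.11009
SE* = √0.11009

SE* = 0.3318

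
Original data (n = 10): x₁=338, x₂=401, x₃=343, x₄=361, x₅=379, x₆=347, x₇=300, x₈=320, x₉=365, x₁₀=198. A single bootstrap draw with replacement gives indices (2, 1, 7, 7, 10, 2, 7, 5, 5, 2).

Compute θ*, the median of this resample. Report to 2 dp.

θ* = 358.50

Resample values: 401, 338, 300, 300, 198, 401, 300, 379, 379, 401.
Sorted: 198, 300, 300, 300, 338, 379, 379, 401, 401, 401
Median = average of the two middle values = 358.50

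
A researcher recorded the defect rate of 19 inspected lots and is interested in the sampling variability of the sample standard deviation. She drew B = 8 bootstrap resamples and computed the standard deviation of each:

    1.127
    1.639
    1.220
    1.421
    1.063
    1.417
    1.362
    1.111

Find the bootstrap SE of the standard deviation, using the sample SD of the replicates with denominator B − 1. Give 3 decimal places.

Bootstrap SE is the standard deviation of the 8 replicate standard deviations.
Mean of replicates: (1.127 + 1.639 + 1.220 + 1.421 + 1.063 + 1.417 + 1.362 + 1.111) / 8 = 10.3600 / 8 = 1.2950
Sum of squared deviations: (−0.1680)² + (+0.3440)² + (−0.0750)² + (+0.1260)² + (−0.2320)² + (+0.1220)² + (+0.0670)² + (−0.1840)² = 0.2751
Variance = 0.2751 / 7 = 0.0393
SE* = √0.0393

SE* = 0.198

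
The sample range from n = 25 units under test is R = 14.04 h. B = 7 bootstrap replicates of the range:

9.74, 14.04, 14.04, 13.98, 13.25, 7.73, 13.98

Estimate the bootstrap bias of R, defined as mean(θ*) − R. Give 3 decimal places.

bias = −1.646

mean(θ*) = (9.74 + 14.04 + 14.04 + 13.98 + 13.25 + 7.73 + 13.98) / 7 = 12.3943
bias = 12.3943 − 14.04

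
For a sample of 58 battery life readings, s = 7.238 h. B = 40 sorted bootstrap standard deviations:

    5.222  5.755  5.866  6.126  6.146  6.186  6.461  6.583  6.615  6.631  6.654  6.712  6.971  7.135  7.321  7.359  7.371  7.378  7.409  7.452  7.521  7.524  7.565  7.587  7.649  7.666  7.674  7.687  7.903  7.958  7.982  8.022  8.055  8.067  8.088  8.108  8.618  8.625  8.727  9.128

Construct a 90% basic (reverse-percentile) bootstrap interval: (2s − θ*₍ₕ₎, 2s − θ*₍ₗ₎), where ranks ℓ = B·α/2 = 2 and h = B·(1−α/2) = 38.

(5.851, 8.721)

Percentile endpoints at ranks 2 and 38: θ*₍2₎ = 5.755, θ*₍38₎ = 8.625.
Basic interval reflects these around s:
  lower = 2 × 7.238 − 8.625 = 5.851
  upper = 2 × 7.238 − 5.755 = 8.721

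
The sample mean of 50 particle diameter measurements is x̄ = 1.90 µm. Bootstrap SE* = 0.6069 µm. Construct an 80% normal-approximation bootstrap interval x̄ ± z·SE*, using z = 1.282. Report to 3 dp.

Margin = 1.282 × 0.6069 = 0.7780
Interval: 1.90 ± 0.7780

(1.122, 2.678)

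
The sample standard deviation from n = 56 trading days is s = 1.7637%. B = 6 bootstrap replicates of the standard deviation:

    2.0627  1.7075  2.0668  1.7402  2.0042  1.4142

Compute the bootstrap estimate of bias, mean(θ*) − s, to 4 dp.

mean(θ*) = (2.0627 + 1.7075 + 2.0668 + 1.7402 + 2.0042 + 1.4142) / 6 = 1.83260
bias = 1.83260 − 1.7637

bias = +0.0689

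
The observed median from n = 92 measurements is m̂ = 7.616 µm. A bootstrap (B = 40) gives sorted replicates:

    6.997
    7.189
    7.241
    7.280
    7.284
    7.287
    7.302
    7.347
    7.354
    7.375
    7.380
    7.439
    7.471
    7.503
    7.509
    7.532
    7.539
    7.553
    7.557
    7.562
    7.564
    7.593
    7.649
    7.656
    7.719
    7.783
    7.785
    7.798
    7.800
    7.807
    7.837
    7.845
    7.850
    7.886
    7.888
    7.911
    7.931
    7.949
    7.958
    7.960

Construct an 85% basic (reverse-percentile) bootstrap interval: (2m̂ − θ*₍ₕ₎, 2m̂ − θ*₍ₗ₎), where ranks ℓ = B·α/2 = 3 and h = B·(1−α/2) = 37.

(7.301, 7.991)

Percentile endpoints at ranks 3 and 37: θ*₍3₎ = 7.241, θ*₍37₎ = 7.931.
Basic interval reflects these around m̂:
  lower = 2 × 7.616 − 7.931 = 7.301
  upper = 2 × 7.616 − 7.241 = 7.991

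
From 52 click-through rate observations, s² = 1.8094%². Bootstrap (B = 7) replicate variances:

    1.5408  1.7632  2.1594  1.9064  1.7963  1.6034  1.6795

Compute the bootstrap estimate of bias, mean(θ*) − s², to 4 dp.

bias = −0.0310

mean(θ*) = (1.5408 + 1.7632 + 2.1594 + 1.9064 + 1.7963 + 1.6034 + 1.6795) / 7 = 1.77843
bias = 1.77843 − 1.8094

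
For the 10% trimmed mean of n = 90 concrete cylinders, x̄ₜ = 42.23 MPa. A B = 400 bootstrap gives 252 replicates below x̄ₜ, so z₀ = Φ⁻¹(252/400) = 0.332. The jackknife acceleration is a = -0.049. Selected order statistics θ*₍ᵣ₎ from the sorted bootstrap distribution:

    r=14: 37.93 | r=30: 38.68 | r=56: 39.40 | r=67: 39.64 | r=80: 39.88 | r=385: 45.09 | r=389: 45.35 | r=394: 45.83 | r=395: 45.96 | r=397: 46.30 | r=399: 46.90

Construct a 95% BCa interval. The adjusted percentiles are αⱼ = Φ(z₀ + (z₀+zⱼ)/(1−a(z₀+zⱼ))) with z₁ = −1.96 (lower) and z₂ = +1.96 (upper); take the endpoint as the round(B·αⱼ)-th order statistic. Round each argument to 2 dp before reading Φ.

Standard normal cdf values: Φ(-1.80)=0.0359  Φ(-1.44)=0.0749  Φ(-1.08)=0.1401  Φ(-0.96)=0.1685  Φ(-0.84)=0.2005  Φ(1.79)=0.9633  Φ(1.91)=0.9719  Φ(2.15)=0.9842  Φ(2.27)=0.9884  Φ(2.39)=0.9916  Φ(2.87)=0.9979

Lower: z₀ + z₁ = 0.332 + (-1.960) = -1.628; 1 − a(z₀+z₁) = 1 − (-0.049)(-1.628) = 0.9202; argument = 0.332 + (-1.628)/0.9202 = -1.4371 → -1.44.
α₁ = Φ(-1.44) = 0.0749; rank = round(400 × 0.0749) = 30; θ*₍30₎ = 38.68.
Upper: z₀ + z₂ = 2.292; 1 − a(z₀+z₂) = 1.1123; argument = 2.3926 → 2.39; α₂ = 0.9916; rank = 397; θ*₍397₎ = 46.30.

(38.68, 46.30)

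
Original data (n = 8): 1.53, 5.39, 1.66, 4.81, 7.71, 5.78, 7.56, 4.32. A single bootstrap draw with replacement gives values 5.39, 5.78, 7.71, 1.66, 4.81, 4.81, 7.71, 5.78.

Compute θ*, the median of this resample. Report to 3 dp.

Sorted: 1.66, 4.81, 4.81, 5.39, 5.78, 5.78, 7.71, 7.71
Median = average of the two middle values = 5.585

θ* = 5.585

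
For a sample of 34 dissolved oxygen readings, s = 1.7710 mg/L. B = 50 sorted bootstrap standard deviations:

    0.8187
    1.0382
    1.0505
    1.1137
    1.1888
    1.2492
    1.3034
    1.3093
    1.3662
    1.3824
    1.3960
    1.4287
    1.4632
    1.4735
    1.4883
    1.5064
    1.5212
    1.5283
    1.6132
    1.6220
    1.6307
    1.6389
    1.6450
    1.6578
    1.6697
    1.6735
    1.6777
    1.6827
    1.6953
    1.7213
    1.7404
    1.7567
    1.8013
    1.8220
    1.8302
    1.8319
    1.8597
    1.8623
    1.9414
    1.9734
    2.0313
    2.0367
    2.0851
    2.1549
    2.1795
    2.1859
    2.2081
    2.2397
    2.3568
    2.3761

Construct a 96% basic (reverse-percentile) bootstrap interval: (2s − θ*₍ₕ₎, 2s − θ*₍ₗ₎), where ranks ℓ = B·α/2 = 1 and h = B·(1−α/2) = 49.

Percentile endpoints at ranks 1 and 49: θ*₍1₎ = 0.8187, θ*₍49₎ = 2.3568.
Basic interval reflects these around s:
  lower = 2 × 1.7710 − 2.3568 = 1.1852
  upper = 2 × 1.7710 − 0.8187 = 2.7233

(1.1852, 2.7233)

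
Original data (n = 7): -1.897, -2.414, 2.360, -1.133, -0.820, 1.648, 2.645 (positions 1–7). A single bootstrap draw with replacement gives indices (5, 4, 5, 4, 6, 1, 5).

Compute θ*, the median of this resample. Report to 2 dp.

θ* = -0.82

Resample values: -0.820, -1.133, -0.820, -1.133, 1.648, -1.897, -0.820.
Sorted: -1.897, -1.133, -1.133, -0.820, -0.820, -0.820, 1.648
Median = middle value = -0.82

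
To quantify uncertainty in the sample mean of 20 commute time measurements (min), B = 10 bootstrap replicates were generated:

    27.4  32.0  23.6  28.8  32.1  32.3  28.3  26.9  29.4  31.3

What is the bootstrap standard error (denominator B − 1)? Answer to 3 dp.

Bootstrap SE is the standard deviation of the 10 replicate means.
Mean of replicates: (27.4 + 32.0 + 23.6 + 28.8 + 32.1 + 32.3 + 28.3 + 26.9 + 29.4 + 31.3) / 10 = 292.1000 / 10 = 29.2100
Sum of squared deviations: (−1.8100)² + (+2.7900)² + (−5.6100)² + (−0.4100)² + (+2.8900)² + (+3.0900)² + (−0.9100)² + (−2.3100)² + (+0.1900)² + (+2.0900)² = 71.1690
Variance = 71.1690 / 9 = 7.9077
SE* = √7.9077

SE* = 2.812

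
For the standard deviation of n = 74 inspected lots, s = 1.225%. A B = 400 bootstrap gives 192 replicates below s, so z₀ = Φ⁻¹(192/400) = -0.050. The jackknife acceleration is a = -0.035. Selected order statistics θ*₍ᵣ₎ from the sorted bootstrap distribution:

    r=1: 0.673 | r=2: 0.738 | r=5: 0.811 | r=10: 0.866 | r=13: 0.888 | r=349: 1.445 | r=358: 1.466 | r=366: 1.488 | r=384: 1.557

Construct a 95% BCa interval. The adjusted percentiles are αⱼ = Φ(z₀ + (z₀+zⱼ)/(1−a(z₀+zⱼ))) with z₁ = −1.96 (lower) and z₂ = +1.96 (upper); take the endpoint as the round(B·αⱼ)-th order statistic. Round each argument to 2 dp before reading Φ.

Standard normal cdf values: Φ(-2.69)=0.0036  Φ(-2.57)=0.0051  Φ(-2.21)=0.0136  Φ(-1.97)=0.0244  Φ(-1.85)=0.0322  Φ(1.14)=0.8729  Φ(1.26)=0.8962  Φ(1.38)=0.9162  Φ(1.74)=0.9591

(0.811, 1.557)

Lower: z₀ + z₁ = -0.050 + (-1.960) = -2.010; 1 − a(z₀+z₁) = 1 − (-0.035)(-2.010) = 0.9296; argument = -0.050 + (-2.010)/0.9296 = -2.2121 → -2.21.
α₁ = Φ(-2.21) = 0.0136; rank = round(400 × 0.0136) = 5; θ*₍5₎ = 0.811.
Upper: z₀ + z₂ = 1.910; 1 − a(z₀+z₂) = 1.0669; argument = 1.7403 → 1.74; α₂ = 0.9591; rank = 384; θ*₍384₎ = 1.557.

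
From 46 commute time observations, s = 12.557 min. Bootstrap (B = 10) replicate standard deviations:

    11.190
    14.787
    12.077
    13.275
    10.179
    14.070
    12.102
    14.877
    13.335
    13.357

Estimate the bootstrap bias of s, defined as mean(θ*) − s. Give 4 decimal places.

mean(θ*) = (11.190 + 14.787 + 12.077 + 13.275 + 10.179 + 14.070 + 12.102 + 14.877 + 13.335 + 13.357) / 10 = 12.92490
bias = 12.92490 − 12.557

bias = +0.3679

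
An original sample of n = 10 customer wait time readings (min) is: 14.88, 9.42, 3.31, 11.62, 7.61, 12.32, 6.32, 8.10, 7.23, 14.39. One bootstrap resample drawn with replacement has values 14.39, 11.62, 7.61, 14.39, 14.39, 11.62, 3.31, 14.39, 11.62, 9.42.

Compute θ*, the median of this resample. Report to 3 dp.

Sorted: 3.31, 7.61, 9.42, 11.62, 11.62, 11.62, 14.39, 14.39, 14.39, 14.39
Median = average of the two middle values = 11.620

θ* = 11.620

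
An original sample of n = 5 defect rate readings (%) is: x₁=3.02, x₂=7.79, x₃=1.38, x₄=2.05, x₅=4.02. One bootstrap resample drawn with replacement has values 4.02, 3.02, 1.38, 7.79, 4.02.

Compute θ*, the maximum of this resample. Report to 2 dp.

θ* = 7.79

Maximum = 7.79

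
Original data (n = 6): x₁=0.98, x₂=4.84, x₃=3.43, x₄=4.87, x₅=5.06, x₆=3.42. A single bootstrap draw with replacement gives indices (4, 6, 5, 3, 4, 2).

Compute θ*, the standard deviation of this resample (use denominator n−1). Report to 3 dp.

Resample values: 4.87, 3.42, 5.06, 3.43, 4.87, 4.84.
Mean = 4.4150; sum of squared deviations = 2.9709
s² = 2.9709 / 5 = 0.5942
s = √0.5942 = 0.771

θ* = 0.771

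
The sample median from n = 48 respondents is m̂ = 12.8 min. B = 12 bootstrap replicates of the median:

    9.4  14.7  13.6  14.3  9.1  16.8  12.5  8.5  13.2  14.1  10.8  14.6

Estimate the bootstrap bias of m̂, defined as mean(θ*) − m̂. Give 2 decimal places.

mean(θ*) = (9.4 + 14.7 + 13.6 + 14.3 + 9.1 + 16.8 + 12.5 + 8.5 + 13.2 + 14.1 + 10.8 + 14.6) / 12 = 12.633
bias = 12.633 − 12.8

bias = −0.17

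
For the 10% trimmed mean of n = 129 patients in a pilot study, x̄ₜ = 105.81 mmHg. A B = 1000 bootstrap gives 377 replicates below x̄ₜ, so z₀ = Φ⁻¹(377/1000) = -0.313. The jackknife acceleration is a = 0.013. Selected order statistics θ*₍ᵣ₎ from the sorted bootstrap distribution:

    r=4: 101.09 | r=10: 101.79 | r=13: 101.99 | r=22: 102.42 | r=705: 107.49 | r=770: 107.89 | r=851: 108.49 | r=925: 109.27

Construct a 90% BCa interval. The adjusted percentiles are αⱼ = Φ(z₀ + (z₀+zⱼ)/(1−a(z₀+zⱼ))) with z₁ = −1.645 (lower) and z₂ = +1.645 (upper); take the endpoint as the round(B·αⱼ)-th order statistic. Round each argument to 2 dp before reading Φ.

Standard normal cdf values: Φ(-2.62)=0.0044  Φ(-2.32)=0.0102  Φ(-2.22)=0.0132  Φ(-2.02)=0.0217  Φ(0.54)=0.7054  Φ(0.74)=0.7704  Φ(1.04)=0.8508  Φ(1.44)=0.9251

Lower: z₀ + z₁ = -0.313 + (-1.645) = -1.958; 1 − a(z₀+z₁) = 1 − (0.013)(-1.958) = 1.0255; argument = -0.313 + (-1.958)/1.0255 = -2.2224 → -2.22.
α₁ = Φ(-2.22) = 0.0132; rank = round(1000 × 0.0132) = 13; θ*₍13₎ = 101.99.
Upper: z₀ + z₂ = 1.332; 1 − a(z₀+z₂) = 0.9827; argument = 1.0425 → 1.04; α₂ = 0.8508; rank = 851; θ*₍851₎ = 108.49.

(101.99, 108.49)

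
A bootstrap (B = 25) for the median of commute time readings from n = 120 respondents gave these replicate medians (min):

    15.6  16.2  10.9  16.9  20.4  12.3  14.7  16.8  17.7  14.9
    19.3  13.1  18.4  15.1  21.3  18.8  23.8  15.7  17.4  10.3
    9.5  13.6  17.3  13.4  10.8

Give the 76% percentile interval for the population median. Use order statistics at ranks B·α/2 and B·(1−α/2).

Sorted replicates: 9.5, 10.3, 10.8, 10.9, 12.3, 13.1, 13.4, 13.6, 14.7, 14.9, 15.1, 15.6, 15.7, 16.2, 16.8, 16.9, 17.3, 17.4, 17.7, 18.4, 18.8, 19.3, 20.4, 21.3, 23.8
α = 0.24; lower rank = 25 × 0.120 = 3; upper rank = 25 × 0.880 = 22.
The 3rd smallest replicate is 10.8; the 22nd is 19.3.

(10.8, 19.3)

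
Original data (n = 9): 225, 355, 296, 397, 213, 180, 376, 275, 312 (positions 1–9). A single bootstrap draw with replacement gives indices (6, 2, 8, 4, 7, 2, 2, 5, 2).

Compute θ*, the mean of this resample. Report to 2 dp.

θ* = 317.89

Resample values: 180, 355, 275, 397, 376, 355, 355, 213, 355.
Mean = (180 + 355 + 275 + 397 + 376 + 355 + 355 + 213 + 355) / 9 = 2861.0 / 9 = 317.89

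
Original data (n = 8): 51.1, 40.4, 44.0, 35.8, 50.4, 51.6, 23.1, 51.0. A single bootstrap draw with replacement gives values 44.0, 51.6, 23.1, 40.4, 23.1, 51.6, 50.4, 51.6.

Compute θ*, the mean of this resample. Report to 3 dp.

θ* = 41.975

Mean = (44.0 + 51.6 + 23.1 + 40.4 + 23.1 + 51.6 + 50.4 + 51.6) / 8 = 335.80 / 8 = 41.975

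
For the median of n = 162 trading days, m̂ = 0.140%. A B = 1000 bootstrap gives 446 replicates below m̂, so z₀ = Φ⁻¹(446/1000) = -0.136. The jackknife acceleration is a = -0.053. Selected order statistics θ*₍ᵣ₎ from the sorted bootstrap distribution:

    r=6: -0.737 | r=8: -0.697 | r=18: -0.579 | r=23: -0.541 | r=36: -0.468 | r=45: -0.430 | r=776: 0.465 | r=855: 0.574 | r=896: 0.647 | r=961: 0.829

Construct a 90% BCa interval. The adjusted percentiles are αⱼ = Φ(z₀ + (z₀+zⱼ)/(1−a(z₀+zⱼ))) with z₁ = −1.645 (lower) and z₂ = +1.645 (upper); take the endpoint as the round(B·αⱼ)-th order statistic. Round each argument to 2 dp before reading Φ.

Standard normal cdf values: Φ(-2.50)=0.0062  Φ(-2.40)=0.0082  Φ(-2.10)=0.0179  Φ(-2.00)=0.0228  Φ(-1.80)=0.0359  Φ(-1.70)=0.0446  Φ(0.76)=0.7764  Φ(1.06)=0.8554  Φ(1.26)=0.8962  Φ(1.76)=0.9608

(-0.579, 0.647)

Lower: z₀ + z₁ = -0.136 + (-1.645) = -1.781; 1 − a(z₀+z₁) = 1 − (-0.053)(-1.781) = 0.9056; argument = -0.136 + (-1.781)/0.9056 = -2.1026 → -2.10.
α₁ = Φ(-2.10) = 0.0179; rank = round(1000 × 0.0179) = 18; θ*₍18₎ = -0.579.
Upper: z₀ + z₂ = 1.509; 1 − a(z₀+z₂) = 1.0800; argument = 1.2613 → 1.26; α₂ = 0.8962; rank = 896; θ*₍896₎ = 0.647.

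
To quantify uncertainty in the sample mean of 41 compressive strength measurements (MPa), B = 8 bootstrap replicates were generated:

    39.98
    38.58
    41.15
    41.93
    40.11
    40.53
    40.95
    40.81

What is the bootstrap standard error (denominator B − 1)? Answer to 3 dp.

Bootstrap SE is the standard deviation of the 8 replicate means.
Mean of replicates: (39.98 + 38.58 + 41.15 + 41.93 + 40.11 + 40.53 + 40.95 + 40.81) / 8 = 324.0400 / 8 = 40.5050
Sum of squared deviations: (−0.5250)² + (−1.9250)² + (+0.6450)² + (+1.4250)² + (−0.3950)² + (+0.0250)² + (+0.4450)² + (+0.3050)² = 6.8756
Variance = 6.8756 / 7 = 0.9822
SE* = √0.9822

SE* = 0.991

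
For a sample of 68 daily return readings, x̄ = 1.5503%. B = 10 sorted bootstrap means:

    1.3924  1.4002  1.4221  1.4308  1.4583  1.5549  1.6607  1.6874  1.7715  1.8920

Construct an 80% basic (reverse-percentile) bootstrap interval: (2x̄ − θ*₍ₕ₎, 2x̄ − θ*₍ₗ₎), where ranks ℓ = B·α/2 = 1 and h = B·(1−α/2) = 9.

(1.3291, 1.7082)

Percentile endpoints at ranks 1 and 9: θ*₍1₎ = 1.3924, θ*₍9₎ = 1.7715.
Basic interval reflects these around x̄:
  lower = 2 × 1.5503 − 1.7715 = 1.3291
  upper = 2 × 1.5503 − 1.3924 = 1.7082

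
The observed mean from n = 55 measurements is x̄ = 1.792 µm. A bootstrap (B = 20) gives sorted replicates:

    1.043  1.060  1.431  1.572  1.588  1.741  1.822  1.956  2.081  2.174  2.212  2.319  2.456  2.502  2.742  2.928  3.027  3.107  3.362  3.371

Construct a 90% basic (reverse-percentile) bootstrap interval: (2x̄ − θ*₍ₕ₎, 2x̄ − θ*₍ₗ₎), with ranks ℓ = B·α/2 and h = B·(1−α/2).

(0.222, 2.541)

Percentile endpoints at ranks 1 and 19: θ*₍1₎ = 1.043, θ*₍19₎ = 3.362.
Basic interval reflects these around x̄:
  lower = 2 × 1.792 − 3.362 = 0.222
  upper = 2 × 1.792 − 1.043 = 2.541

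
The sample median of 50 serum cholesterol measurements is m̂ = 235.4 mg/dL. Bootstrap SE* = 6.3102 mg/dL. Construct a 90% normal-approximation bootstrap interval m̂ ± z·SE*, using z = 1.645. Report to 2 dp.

Margin = 1.645 × 6.3102 = 10.380
Interval: 235.4 ± 10.380

(225.02, 245.78)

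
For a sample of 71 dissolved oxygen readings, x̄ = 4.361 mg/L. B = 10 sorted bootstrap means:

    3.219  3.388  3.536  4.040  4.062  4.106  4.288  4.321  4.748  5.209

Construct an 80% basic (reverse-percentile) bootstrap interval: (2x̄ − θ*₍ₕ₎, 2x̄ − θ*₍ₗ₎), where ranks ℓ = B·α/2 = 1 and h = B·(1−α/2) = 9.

(3.974, 5.503)

Percentile endpoints at ranks 1 and 9: θ*₍1₎ = 3.219, θ*₍9₎ = 4.748.
Basic interval reflects these around x̄:
  lower = 2 × 4.361 − 4.748 = 3.974
  upper = 2 × 4.361 − 3.219 = 5.503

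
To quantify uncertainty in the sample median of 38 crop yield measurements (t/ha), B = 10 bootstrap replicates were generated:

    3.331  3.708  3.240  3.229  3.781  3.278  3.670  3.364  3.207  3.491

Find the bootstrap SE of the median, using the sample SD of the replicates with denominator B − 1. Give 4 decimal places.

Bootstrap SE is the standard deviation of the 10 replicate medians.
Mean of replicates: (3.331 + 3.708 + 3.240 + 3.229 + 3.781 + 3.278 + 3.670 + 3.364 + 3.207 + 3.491) / 10 = 34.29900 / 10 = 3.42990
Sum of squared deviations: (−0.09890)² + (+0.27810)² + (−0.18990)² + (−0.20090)² + (+0.35110)² + (−0.15190)² + (+0.24010)² + (−0.06590)² + (−0.22290)² + (+0.06110)² = 0.42530
Variance = 0.42530 / 9 = 0.04726
SE* = √0.04726

SE* = 0.2174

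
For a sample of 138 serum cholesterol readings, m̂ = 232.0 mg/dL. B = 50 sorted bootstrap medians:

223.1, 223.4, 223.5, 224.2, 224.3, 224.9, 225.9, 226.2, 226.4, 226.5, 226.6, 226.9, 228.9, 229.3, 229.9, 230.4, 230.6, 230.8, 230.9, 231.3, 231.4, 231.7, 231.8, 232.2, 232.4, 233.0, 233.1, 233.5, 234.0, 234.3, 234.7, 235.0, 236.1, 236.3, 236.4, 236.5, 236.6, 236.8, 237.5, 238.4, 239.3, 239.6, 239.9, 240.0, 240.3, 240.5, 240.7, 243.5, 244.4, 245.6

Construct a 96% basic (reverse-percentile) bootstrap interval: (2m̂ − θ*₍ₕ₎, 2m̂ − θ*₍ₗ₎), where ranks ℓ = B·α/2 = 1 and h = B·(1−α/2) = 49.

(219.6, 240.9)

Percentile endpoints at ranks 1 and 49: θ*₍1₎ = 223.1, θ*₍49₎ = 244.4.
Basic interval reflects these around m̂:
  lower = 2 × 232.0 − 244.4 = 219.6
  upper = 2 × 232.0 − 223.1 = 240.9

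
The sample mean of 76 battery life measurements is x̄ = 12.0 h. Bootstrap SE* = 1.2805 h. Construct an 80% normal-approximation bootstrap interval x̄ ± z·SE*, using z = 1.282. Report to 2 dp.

Margin = 1.282 × 1.2805 = 1.642
Interval: 12.0 ± 1.642

(10.36, 13.64)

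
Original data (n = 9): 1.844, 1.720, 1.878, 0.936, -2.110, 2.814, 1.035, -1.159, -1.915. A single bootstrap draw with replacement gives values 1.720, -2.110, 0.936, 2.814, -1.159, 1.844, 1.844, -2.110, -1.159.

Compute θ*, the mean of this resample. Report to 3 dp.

Mean = (1.720 + (-2.110) + 0.936 + 2.814 + (-1.159) + 1.844 + 1.844 + (-2.110) + (-1.159)) / 9 = 2.6200 / 9 = 0.291

θ* = 0.291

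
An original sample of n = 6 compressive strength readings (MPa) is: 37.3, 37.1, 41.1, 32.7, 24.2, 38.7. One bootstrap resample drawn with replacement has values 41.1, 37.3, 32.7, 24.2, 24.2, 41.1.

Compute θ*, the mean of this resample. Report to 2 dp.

Mean = (41.1 + 37.3 + 32.7 + 24.2 + 24.2 + 41.1) / 6 = 200.60 / 6 = 33.43

θ* = 33.43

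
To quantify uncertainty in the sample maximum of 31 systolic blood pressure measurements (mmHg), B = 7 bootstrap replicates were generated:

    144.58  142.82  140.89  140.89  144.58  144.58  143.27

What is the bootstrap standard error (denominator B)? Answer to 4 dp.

SE* = 1.5328

Bootstrap SE is the standard deviation of the 7 replicate maximums.
Mean of replicates: (144.58 + 142.82 + 140.89 + 140.89 + 144.58 + 144.58 + 143.27) / 7 = 1001.61000 / 7 = 143.08714
Sum of squared deviations: (+1.49286)² + (−0.26714)² + (−2.19714)² + (−2.19714)² + (+1.49286)² + (+1.49286)² + (+0.18286)² = 16.44554
Variance = 16.44554 / 7 = 2.34936
SE* = √2.34936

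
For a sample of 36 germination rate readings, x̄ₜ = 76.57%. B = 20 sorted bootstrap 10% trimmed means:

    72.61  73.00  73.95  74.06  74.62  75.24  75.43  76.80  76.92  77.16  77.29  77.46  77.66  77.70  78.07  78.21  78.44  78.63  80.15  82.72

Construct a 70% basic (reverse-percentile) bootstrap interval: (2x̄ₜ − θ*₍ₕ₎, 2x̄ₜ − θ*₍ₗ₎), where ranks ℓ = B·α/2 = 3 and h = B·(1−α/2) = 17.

(74.70, 79.19)

Percentile endpoints at ranks 3 and 17: θ*₍3₎ = 73.95, θ*₍17₎ = 78.44.
Basic interval reflects these around x̄ₜ:
  lower = 2 × 76.57 − 78.44 = 74.70
  upper = 2 × 76.57 − 73.95 = 79.19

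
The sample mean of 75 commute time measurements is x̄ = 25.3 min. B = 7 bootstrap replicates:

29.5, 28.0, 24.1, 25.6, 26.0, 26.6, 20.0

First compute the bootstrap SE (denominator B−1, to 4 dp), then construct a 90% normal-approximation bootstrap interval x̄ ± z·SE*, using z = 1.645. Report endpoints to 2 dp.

Mean of replicates = 25.6857; sum of squared deviations = 55.6886; SE* = √(55.6886/6) = 3.0465
Margin = 1.645 × 3.0465 = 5.011
Interval: 25.3 ± 5.011

(20.29, 30.31)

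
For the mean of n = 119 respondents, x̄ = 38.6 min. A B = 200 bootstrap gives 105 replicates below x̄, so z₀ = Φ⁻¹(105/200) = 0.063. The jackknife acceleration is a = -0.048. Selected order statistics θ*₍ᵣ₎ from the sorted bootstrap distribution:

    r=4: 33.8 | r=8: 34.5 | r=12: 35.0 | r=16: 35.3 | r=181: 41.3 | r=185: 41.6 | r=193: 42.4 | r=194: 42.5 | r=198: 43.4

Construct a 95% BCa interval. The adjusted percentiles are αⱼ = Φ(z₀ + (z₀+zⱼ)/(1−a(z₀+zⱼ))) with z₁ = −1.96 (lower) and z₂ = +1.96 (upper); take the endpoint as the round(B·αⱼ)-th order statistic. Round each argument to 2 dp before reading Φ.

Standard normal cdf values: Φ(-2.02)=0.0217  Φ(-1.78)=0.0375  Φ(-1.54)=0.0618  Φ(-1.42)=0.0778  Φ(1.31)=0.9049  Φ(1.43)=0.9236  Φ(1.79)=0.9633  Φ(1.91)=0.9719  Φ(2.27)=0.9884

Lower: z₀ + z₁ = 0.063 + (-1.960) = -1.897; 1 − a(z₀+z₁) = 1 − (-0.048)(-1.897) = 0.9089; argument = 0.063 + (-1.897)/0.9089 = -2.0240 → -2.02.
α₁ = Φ(-2.02) = 0.0217; rank = round(200 × 0.0217) = 4; θ*₍4₎ = 33.8.
Upper: z₀ + z₂ = 2.023; 1 − a(z₀+z₂) = 1.0971; argument = 1.9069 → 1.91; α₂ = 0.9719; rank = 194; θ*₍194₎ = 42.5.

(33.8, 42.5)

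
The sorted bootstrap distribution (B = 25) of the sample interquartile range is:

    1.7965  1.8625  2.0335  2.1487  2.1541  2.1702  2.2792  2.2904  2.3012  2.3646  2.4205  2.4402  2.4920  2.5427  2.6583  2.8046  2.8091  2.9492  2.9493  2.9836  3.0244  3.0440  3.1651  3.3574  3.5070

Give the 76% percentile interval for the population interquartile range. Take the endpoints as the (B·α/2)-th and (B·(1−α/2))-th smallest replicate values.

α = 0.24; lower rank = 25 × 0.120 = 3; upper rank = 25 × 0.880 = 22.
The 3rd smallest replicate is 2.0335; the 22nd is 3.0440.

(2.0335, 3.0440)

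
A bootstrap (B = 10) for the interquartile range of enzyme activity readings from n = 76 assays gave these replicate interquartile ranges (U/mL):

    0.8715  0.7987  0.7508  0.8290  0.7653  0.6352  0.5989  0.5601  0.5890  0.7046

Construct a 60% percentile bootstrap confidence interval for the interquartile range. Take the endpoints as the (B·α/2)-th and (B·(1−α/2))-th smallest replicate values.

Sorted replicates: 0.5601, 0.5890, 0.5989, 0.6352, 0.7046, 0.7508, 0.7653, 0.7987, 0.8290, 0.8715
α = 0.40; lower rank = 10 × 0.200 = 2; upper rank = 10 × 0.800 = 8.
The 2nd smallest replicate is 0.5890; the 8th is 0.7987.

(0.5890, 0.7987)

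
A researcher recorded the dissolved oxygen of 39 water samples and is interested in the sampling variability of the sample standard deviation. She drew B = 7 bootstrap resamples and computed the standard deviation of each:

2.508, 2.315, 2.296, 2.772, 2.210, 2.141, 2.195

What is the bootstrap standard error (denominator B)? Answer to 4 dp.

SE* = 0.2051

Bootstrap SE is the standard deviation of the 7 replicate standard deviations.
Mean of replicates: (2.508 + 2.315 + 2.296 + 2.772 + 2.210 + 2.141 + 2.195) / 7 = 16.43700 / 7 = 2.34814
Sum of squared deviations: (+0.15986)² + (−0.03314)² + (−0.05214)² + (+0.42386)² + (−0.13814)² + (−0.20714)² + (−0.15314)² = 0.29447
Variance = 0.29447 / 7 = 0.04207
SE* = √0.04207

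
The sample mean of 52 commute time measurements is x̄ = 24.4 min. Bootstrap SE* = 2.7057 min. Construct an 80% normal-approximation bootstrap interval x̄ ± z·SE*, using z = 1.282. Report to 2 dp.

Margin = 1.282 × 2.7057 = 3.469
Interval: 24.4 ± 3.469

(20.93, 27.87)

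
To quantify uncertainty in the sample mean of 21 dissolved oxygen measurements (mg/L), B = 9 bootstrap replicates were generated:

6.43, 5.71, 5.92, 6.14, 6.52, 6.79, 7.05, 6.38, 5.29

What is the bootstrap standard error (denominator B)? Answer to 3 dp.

Bootstrap SE is the standard deviation of the 9 replicate means.
Mean of replicates: (6.43 + 5.71 + 5.92 + 6.14 + 6.52 + 6.79 + 7.05 + 6.38 + 5.29) / 9 = 56.2300 / 9 = 6.2478
Sum of squared deviations: (+0.1822)² + (−0.5378)² + (−0.3278)² + (−0.1078)² + (+0.2722)² + (+0.5422)² + (+0.8022)² + (+0.1322)² + (−0.9578)² = 2.3880
Variance = 2.3880 / 9 = 0.2653
SE* = √0.2653

SE* = 0.515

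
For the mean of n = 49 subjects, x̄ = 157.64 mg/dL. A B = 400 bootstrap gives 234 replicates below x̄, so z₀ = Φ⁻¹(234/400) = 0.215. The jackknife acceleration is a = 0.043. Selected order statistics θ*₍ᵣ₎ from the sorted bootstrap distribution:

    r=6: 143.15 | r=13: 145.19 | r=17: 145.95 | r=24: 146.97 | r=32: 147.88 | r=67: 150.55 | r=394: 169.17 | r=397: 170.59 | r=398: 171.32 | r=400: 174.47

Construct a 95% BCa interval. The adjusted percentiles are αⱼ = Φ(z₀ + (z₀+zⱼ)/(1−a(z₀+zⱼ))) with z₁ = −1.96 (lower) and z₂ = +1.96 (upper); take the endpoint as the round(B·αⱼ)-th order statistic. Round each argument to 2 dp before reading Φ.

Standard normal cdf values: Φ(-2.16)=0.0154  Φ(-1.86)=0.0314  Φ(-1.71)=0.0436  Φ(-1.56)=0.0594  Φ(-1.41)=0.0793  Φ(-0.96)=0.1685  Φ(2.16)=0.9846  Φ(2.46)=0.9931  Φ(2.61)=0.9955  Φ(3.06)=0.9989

Lower: z₀ + z₁ = 0.215 + (-1.960) = -1.745; 1 − a(z₀+z₁) = 1 − (0.043)(-1.745) = 1.0750; argument = 0.215 + (-1.745)/1.0750 = -1.4082 → -1.41.
α₁ = Φ(-1.41) = 0.0793; rank = round(400 × 0.0793) = 32; θ*₍32₎ = 147.88.
Upper: z₀ + z₂ = 2.175; 1 − a(z₀+z₂) = 0.9065; argument = 2.6144 → 2.61; α₂ = 0.9955; rank = 398; θ*₍398₎ = 171.32.

(147.88, 171.32)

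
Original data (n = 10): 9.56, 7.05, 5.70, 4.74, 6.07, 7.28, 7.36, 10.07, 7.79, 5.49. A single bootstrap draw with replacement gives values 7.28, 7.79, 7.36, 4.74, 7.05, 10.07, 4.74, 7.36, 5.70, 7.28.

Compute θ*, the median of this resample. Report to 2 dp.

θ* = 7.28

Sorted: 4.74, 4.74, 5.70, 7.05, 7.28, 7.28, 7.36, 7.36, 7.79, 10.07
Median = average of the two middle values = 7.28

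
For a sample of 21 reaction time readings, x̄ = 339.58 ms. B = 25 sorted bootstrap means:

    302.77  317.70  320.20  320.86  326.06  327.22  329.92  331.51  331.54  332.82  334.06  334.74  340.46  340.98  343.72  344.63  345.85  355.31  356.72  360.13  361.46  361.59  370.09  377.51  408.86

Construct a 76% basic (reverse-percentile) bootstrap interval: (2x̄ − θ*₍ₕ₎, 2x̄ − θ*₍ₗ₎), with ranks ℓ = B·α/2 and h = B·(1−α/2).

Percentile endpoints at ranks 3 and 22: θ*₍3₎ = 320.20, θ*₍22₎ = 361.59.
Basic interval reflects these around x̄:
  lower = 2 × 339.58 − 361.59 = 317.57
  upper = 2 × 339.58 − 320.20 = 358.96

(317.57, 358.96)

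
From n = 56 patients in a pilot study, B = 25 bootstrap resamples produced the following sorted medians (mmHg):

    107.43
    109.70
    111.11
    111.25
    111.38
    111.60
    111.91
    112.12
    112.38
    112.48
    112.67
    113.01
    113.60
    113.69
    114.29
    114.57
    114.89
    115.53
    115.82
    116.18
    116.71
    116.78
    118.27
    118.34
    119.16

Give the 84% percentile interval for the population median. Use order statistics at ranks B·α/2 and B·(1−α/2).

α = 0.16; lower rank = 25 × 0.080 = 2; upper rank = 25 × 0.920 = 23.
The 2nd smallest replicate is 109.70; the 23rd is 118.27.

(109.70, 118.27)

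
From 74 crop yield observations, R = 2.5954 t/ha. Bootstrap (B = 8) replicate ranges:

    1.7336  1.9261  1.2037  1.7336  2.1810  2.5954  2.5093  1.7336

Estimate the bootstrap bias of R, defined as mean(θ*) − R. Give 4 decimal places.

bias = −0.6434

mean(θ*) = (1.7336 + 1.9261 + 1.2037 + 1.7336 + 2.1810 + 2.5954 + 2.5093 + 1.7336) / 8 = 1.95204
bias = 1.95204 − 2.5954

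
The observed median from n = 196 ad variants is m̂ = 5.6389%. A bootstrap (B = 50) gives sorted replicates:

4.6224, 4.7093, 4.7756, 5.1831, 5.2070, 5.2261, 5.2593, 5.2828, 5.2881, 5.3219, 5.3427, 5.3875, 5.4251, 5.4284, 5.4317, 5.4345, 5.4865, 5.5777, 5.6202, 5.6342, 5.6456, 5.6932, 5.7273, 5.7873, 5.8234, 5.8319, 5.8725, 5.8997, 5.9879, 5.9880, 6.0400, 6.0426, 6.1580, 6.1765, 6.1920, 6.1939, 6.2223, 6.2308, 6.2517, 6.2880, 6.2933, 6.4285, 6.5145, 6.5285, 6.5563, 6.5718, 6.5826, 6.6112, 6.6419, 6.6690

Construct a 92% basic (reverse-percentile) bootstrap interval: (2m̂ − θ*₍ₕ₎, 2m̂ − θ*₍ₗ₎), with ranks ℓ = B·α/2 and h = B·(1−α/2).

(4.6666, 6.5685)

Percentile endpoints at ranks 2 and 48: θ*₍2₎ = 4.7093, θ*₍48₎ = 6.6112.
Basic interval reflects these around m̂:
  lower = 2 × 5.6389 − 6.6112 = 4.6666
  upper = 2 × 5.6389 − 4.7093 = 6.5685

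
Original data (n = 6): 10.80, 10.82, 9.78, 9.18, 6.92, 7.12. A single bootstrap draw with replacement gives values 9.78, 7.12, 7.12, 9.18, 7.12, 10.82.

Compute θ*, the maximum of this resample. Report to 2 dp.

θ* = 10.82

Maximum = 10.82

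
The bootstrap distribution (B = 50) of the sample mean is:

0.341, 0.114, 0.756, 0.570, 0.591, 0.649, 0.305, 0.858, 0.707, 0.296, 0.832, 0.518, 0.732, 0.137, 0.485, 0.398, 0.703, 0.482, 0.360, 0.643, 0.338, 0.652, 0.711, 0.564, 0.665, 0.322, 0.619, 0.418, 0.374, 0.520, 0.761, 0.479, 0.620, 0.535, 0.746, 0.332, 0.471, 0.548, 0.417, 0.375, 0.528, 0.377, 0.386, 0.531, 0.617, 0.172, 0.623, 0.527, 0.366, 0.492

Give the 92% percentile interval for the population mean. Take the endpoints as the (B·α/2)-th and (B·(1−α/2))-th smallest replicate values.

(0.137, 0.761)

Sorted replicates: 0.114, 0.137, 0.172, 0.296, 0.305, 0.322, 0.332, 0.338, 0.341, 0.360, 0.366, 0.374, 0.375, 0.377, 0.386, 0.398, 0.417, 0.418, 0.471, 0.479, 0.482, 0.485, 0.492, 0.518, 0.520, 0.527, 0.528, 0.531, 0.535, 0.548, 0.564, 0.570, 0.591, 0.617, 0.619, 0.620, 0.623, 0.643, 0.649, 0.652, 0.665, 0.703, 0.707, 0.711, 0.732, 0.746, 0.756, 0.761, 0.832, 0.858
α = 0.08; lower rank = 50 × 0.040 = 2; upper rank = 50 × 0.960 = 48.
The 2nd smallest replicate is 0.137; the 48th is 0.761.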